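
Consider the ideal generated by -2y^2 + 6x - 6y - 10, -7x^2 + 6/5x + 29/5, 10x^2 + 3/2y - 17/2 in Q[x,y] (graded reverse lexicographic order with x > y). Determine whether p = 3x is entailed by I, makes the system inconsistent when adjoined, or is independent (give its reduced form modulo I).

First compute the reduced Gröbner basis of I by Buchberger's algorithm.
f_1 = -2y^2 + 6x - 6y - 10, LT = y^2.
f_2 = -7x^2 + 6/5x + 29/5, LT = x^2.
f_3 = 10x^2 + 3/2y - 17/2, LT = x^2.

S(f_2,f_3): lcm = x^2. S = -6/35x - 3/20y + 3/140.
  reduce S modulo (f_1, f_2, f_3):
  remainder -6/35x - 3/20y + 3/140 ≠ 0; add h_4 = -6/35x - 3/20y + 3/140 to the basis.

S(f_2,h_4): lcm = x^2. S = -7/8xy - 13/280x - 29/35.
  reduce S modulo (f_1, f_2, f_3, h_4):
  remainder -11201/2560y - 11201/2560 ≠ 0; add h_5 = -11201/2560y - 11201/2560 to the basis.

The other S-polynomials (S(f_1,f_2), S(f_1,f_3), S(f_1,h_4), S(f_3,h_4), S(f_1,h_5), S(f_2,h_5), S(f_3,h_5), S(h_4,h_5)) all reduce to 0 modulo the current basis, so we have a Gröbner basis.
Inter-reduce: drop elements whose leading term is divisible by another's, tail-reduce, and make monic.
Reduced Gröbner basis: {x - 1, y + 1}.
Label its elements g_1 = x - 1, g_2 = y + 1.

Reduce p = 3x modulo G:
  leading term x: subtract (3)·g_1 from 3x → 3
  leading term 1: no divisor's leading term divides it; move 3 to the remainder.
  normal form = 3.
The normal form is nonzero, so p ∉ I. Since p minus its normal form lies in I, I + (p) = I + (r) where r = 3; decide whether this ideal is the whole ring.
Here r = 3 is a nonzero constant, hence a unit: 1 ∈ I + (p), the Gröbner basis of I + (p) is {1}, and the enlarged system has no common solution — adjoining p is inconsistent.

Adjoining 3x makes the ideal the whole ring: the system is inconsistent.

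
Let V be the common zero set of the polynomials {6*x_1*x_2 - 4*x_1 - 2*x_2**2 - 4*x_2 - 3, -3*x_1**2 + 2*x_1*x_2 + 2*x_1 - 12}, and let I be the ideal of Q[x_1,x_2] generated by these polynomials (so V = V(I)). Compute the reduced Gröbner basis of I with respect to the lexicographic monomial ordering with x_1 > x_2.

f_1 = 6*x_1*x_2 - 4*x_1 - 2*x_2**2 - 4*x_2 - 3, LT = x_1*x_2.
f_2 = -3*x_1**2 + 2*x_1*x_2 + 2*x_1 - 12, LT = x_1**2.

S(f_1,f_2): lcm = x_1**2*x_2. S = -2/3*x_1**2 + 1/3*x_1*x_2**2 - 1/2*x_1 - 4*x_2.
  reduce S modulo (f_1, f_2):
  remainder -59/54*x_1 + 1/9*x_2**3 + 4/27*x_2**2 - 215/54*x_2 + 23/9 ≠ 0; add g_3 = -59/54*x_1 + 1/9*x_2**3 + 4/27*x_2**2 - 215/54*x_2 + 23/9 to the basis.

S(f_1,g_3): lcm = x_1*x_2. S = -2/3*x_1 + 6/59*x_2**4 + 8/59*x_2**3 - 704/177*x_2**2 + 296/177*x_2 - 1/2.
  reduce S modulo (f_1, f_2, g_3):
  remainder 6/59*x_2**4 + 4/59*x_2**3 - 240/59*x_2**2 + 242/59*x_2 - 243/118 ≠ 0; add g_4 = 6/59*x_2**4 + 4/59*x_2**3 - 240/59*x_2**2 + 242/59*x_2 - 243/118 to the basis.

The other S-polynomials (S(f_2,g_3), S(f_1,g_4), S(f_2,g_4), S(g_3,g_4)) all reduce to 0 modulo the current basis, so we have a Gröbner basis.
Inter-reduce: drop elements whose leading term is divisible by another's, tail-reduce, and make monic.

G = {x_1 - 6/59*x_2**3 - 8/59*x_2**2 + 215/59*x_2 - 138/59, x_2**4 + 2/3*x_2**3 - 40*x_2**2 + 121/3*x_2 - 81/4}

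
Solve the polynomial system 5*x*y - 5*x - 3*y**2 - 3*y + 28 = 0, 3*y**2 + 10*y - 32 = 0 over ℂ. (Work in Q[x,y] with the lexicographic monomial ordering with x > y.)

{(-124/95, -16/3), (-2, 2)}

Compute a lex Gröbner basis by Buchberger's algorithm.
f_1 = 5*x*y - 5*x - 3*y**2 - 3*y + 28, LT = x*y.
f_2 = 3*y**2 + 10*y - 32, LT = y**2.

S(f_1,f_2): lcm = x*y**2. S = -13/3*x*y + 32/3*x - 3/5*y**3 - 3/5*y**2 + 28/5*y.
  leading term x*y: subtract (-13/15)·f_1 from -13/3*x*y + 32/3*x - 3/5*y**3 - 3/5*y**2 + 28/5*y → 19/3*x - 3/5*y**3 - 16/5*y**2 + 3*y + 364/15
  leading term x: no divisor's leading term divides it; move 19/3*x to the remainder.
  leading term y**3: subtract (-1/5*y)·f_2 from -3/5*y**3 - 16/5*y**2 + 3*y + 364/15 → -6/5*y**2 - 17/5*y + 364/15
  leading term y**2: subtract (-2/5)·f_2 from -6/5*y**2 - 17/5*y + 364/15 → 3/5*y + 172/15
  leading term y: no divisor's leading term divides it; move 3/5*y to the remainder.
  leading term 1: no divisor's leading term divides it; move 172/15 to the remainder.
  remainder 19/3*x + 3/5*y + 172/15 ≠ 0; add h_3 = 19/3*x + 3/5*y + 172/15 to the basis.

The other S-polynomials (S(f_1,h_3), S(f_2,h_3)) all reduce to 0 modulo the current basis, so we have a Gröbner basis.
Inter-reduce: drop elements whose leading term is divisible by another's, tail-reduce, and make monic.
Reduced Gröbner basis: {x + 9/95*y + 172/95, y**2 + 10/3*y - 32/3}.

Since the basis is lex-ordered, y**2 + 10/3*y - 32/3 is univariate in y. Its roots are {-16/3, 2}. Back-substituting each root into the other basis elements fixes the other coordinates.
  y = -16/3: the earlier basis element becomes x + 124/95 = 0, giving x = -124/95 — point (-124/95, -16/3).
  y = 2: the earlier basis element becomes x + 2 = 0, giving x = -2 — point (-2, 2).
Check: every point annihilates each of the original generators.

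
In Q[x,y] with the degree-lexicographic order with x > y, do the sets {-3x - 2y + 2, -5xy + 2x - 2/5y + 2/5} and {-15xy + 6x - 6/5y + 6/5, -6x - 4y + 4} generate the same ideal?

Equality of ideals is decidable: compute both reduced Gröbner bases (unique for the ordering) and check whether they agree.
Buchberger on the first generating set:
f_1 = -3x - 2y + 2, LT = x.
f_2 = -5xy + 2x - 2/5y + 2/5, LT = xy.

S(f_1,f_2): lcm = xy. S = 2/3y^2 + 2/5x - 56/75y + 2/25.
  leading term y^2: no divisor's leading term divides it; move 2/3y^2 to the remainder.
  leading term x: subtract (-2/15)·f_1 from 2/5x - 56/75y + 2/25 → -76/75y + 26/75
  leading term y: no divisor's leading term divides it; move -76/75y to the remainder.
  leading term 1: no divisor's leading term divides it; move 26/75 to the remainder.
  remainder 2/3y^2 - 76/75y + 26/75 ≠ 0; add g_3 = 2/3y^2 - 76/75y + 26/75 to the basis.

The other S-polynomials (S(f_1,g_3), S(f_2,g_3)) all reduce to 0 modulo the current basis, so we have a Gröbner basis.
Inter-reduce: drop elements whose leading term is divisible by another's, tail-reduce, and make monic.
Reduced Gröbner basis: {y^2 - 38/25y + 13/25, x + 2/3y - 2/3}.

Buchberger on the second generating set:
h_1 = -15xy + 6x - 6/5y + 6/5, LT = xy.
h_2 = -6x - 4y + 4, LT = x.

S(h_1,h_2): lcm = xy. S = -2/3y^2 - 2/5x + 56/75y - 2/25.
  leading term y^2: no divisor's leading term divides it; move -2/3y^2 to the remainder.
  leading term x: subtract (1/15)·h_2 from -2/5x + 56/75y - 2/25 → 76/75y - 26/75
  leading term y: no divisor's leading term divides it; move 76/75y to the remainder.
  leading term 1: no divisor's leading term divides it; move -26/75 to the remainder.
  remainder -2/3y^2 + 76/75y - 26/75 ≠ 0; add k_3 = -2/3y^2 + 76/75y - 26/75 to the basis.

The other S-polynomials (S(h_1,k_3), S(h_2,k_3)) all reduce to 0 modulo the current basis, so we have a Gröbner basis.
Inter-reduce: drop elements whose leading term is divisible by another's, tail-reduce, and make monic.
Reduced Gröbner basis: {y^2 - 38/25y + 13/25, x + 2/3y - 2/3}.

The two bases agree; hence the ideals are identical.

Yes, the ideals are equal.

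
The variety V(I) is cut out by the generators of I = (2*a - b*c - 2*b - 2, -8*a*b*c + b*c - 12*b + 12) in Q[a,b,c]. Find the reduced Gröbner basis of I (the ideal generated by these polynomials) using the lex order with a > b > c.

G = {a - 1/2*b*c - b - 1, b**2*c**2 + 2*b**2*c + 7/4*b*c + 3*b - 3}

Buchberger's algorithm terminates because the ascending chain of leading-term ideals stabilizes.

f_1 = 2*a - b*c - 2*b - 2, LT = a.
f_2 = -8*a*b*c + b*c - 12*b + 12, LT = a*b*c.

S(f_1,f_2): lcm = a*b*c. S = -1/2*b**2*c**2 - b**2*c - 7/8*b*c - 3/2*b + 3/2.
  leading term b**2*c**2: no divisor's leading term divides it; move -1/2*b**2*c**2 to the remainder.
  leading term b**2*c: no divisor's leading term divides it; move -b**2*c to the remainder.
  leading term b*c: no divisor's leading term divides it; move -7/8*b*c to the remainder.
  leading term b: no divisor's leading term divides it; move -3/2*b to the remainder.
  leading term 1: no divisor's leading term divides it; move 3/2 to the remainder.
  remainder -1/2*b**2*c**2 - b**2*c - 7/8*b*c - 3/2*b + 3/2 ≠ 0; add g_3 = -1/2*b**2*c**2 - b**2*c - 7/8*b*c - 3/2*b + 3/2 to the basis.

The other S-polynomials (S(f_1,g_3), S(f_2,g_3)) all reduce to 0 modulo the current basis, so we have a Gröbner basis.
Inter-reduce: drop elements whose leading term is divisible by another's, tail-reduce, and make monic.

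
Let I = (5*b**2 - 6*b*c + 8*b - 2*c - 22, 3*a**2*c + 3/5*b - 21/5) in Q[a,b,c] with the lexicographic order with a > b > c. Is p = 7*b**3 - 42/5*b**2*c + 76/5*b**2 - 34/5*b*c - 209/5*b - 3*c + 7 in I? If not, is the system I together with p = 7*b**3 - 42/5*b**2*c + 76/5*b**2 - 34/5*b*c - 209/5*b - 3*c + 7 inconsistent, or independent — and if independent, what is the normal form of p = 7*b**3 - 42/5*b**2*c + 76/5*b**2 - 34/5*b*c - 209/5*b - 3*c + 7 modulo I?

First compute the reduced Gröbner basis of I by Buchberger's algorithm.
f_1 = 5*b**2 - 6*b*c + 8*b - 2*c - 22, LT = b**2.
f_2 = 3*a**2*c + 3/5*b - 21/5, LT = a**2*c.

The S-polynomials (S(f_1,f_2)) all reduce to 0 modulo the current basis, so we have a Gröbner basis.
Inter-reduce: drop elements whose leading term is divisible by another's, tail-reduce, and make monic.
Reduced Gröbner basis: {a**2*c + 1/5*b - 7/5, b**2 - 6/5*b*c + 8/5*b - 2/5*c - 22/5}.
Label its elements g_1 = a**2*c + 1/5*b - 7/5, g_2 = b**2 - 6/5*b*c + 8/5*b - 2/5*c - 22/5.

Reduce p = 7*b**3 - 42/5*b**2*c + 76/5*b**2 - 34/5*b*c - 209/5*b - 3*c + 7 modulo G:
  leading term b**3: subtract (7*b)·g_2 from 7*b**3 - 42/5*b**2*c + 76/5*b**2 - 34/5*b*c - 209/5*b - 3*c + 7 → 4*b**2 - 4*b*c - 11*b - 3*c + 7
  leading term b**2: subtract (4)·g_2 from 4*b**2 - 4*b*c - 11*b - 3*c + 7 → 4/5*b*c - 87/5*b - 7/5*c + 123/5
  leading term b*c: no divisor's leading term divides it; move 4/5*b*c to the remainder.
  leading term b: no divisor's leading term divides it; move -87/5*b to the remainder.
  leading term c: no divisor's leading term divides it; move -7/5*c to the remainder.
  leading term 1: no divisor's leading term divides it; move 123/5 to the remainder.
  normal form = 4/5*b*c - 87/5*b - 7/5*c + 123/5.
The normal form is nonzero, so p ∉ I. Since p minus its normal form lies in I, I + (p) = I + (r) where r = 4/5*b*c - 87/5*b - 7/5*c + 123/5; decide whether this ideal is the whole ring.
Run Buchberger on G together with r (pairs among the g_i already reduce to 0 since G is a Gröbner basis):
g_1 = a**2*c + 1/5*b - 7/5, LT = a**2*c.
g_2 = b**2 - 6/5*b*c + 8/5*b - 2/5*c - 22/5, LT = b**2.
r = 4/5*b*c - 87/5*b - 7/5*c + 123/5, LT = b*c.

S(g_1,r): lcm = a**2*b*c. S = 87/4*a**2*b + 7/4*a**2*c - 123/4*a**2 + 1/5*b**2 - 7/5*b.
  leading term a**2*b: no divisor's leading term divides it; move 87/4*a**2*b to the remainder.
  leading term a**2*c: subtract (7/4)·g_1 from 7/4*a**2*c - 123/4*a**2 + 1/5*b**2 - 7/5*b → -123/4*a**2 + 1/5*b**2 - 7/4*b + 49/20
  leading term a**2: no divisor's leading term divides it; move -123/4*a**2 to the remainder.
  leading term b**2: subtract (1/5)·g_2 from 1/5*b**2 - 7/4*b + 49/20 → 6/25*b*c - 207/100*b + 2/25*c + 333/100
  leading term b*c: subtract (3/10)·r from 6/25*b*c - 207/100*b + 2/25*c + 333/100 → 63/20*b + 1/2*c - 81/20
  leading term b: no divisor's leading term divides it; move 63/20*b to the remainder.
  leading term c: no divisor's leading term divides it; move 1/2*c to the remainder.
  leading term 1: no divisor's leading term divides it; move -81/20 to the remainder.
  remainder 87/4*a**2*b - 123/4*a**2 + 63/20*b + 1/2*c - 81/20 ≠ 0; add m_4 = 87/4*a**2*b - 123/4*a**2 + 63/20*b + 1/2*c - 81/20 to the basis.

S(g_2,r): lcm = b**2*c. S = 87/4*b**2 - 6/5*b*c**2 + 67/20*b*c - 123/4*b - 2/5*c**2 - 22/5*c.
  leading term b**2: subtract (87/4)·g_2 from 87/4*b**2 - 6/5*b*c**2 + 67/20*b*c - 123/4*b - 2/5*c**2 - 22/5*c → -6/5*b*c**2 + 589/20*b*c - 1311/20*b - 2/5*c**2 + 43/10*c + 957/10
  leading term b*c**2: subtract (-3/2*c)·r from -6/5*b*c**2 + 589/20*b*c - 1311/20*b - 2/5*c**2 + 43/10*c + 957/10 → 67/20*b*c - 1311/20*b - 5/2*c**2 + 206/5*c + 957/10
  leading term b*c: subtract (67/16)·r from 67/20*b*c - 1311/20*b - 5/2*c**2 + 206/5*c + 957/10 → 117/16*b - 5/2*c**2 + 753/16*c - 117/16
  leading term b: no divisor's leading term divides it; move 117/16*b to the remainder.
  leading term c**2: no divisor's leading term divides it; move -5/2*c**2 to the remainder.
  leading term c: no divisor's leading term divides it; move 753/16*c to the remainder.
  leading term 1: no divisor's leading term divides it; move -117/16 to the remainder.
  remainder 117/16*b - 5/2*c**2 + 753/16*c - 117/16 ≠ 0; add m_5 = 117/16*b - 5/2*c**2 + 753/16*c - 117/16 to the basis.

S(g_2,m_4): lcm = a**2*b**2. S = -6/5*a**2*b*c + 437/145*a**2*b - 2/5*a**2*c - 22/5*a**2 - 21/145*b**2 - 2/87*b*c + 27/145*b.
  leading term a**2*b*c: subtract (-6/5*b)·g_1 from -6/5*a**2*b*c + 437/145*a**2*b - 2/5*a**2*c - 22/5*a**2 - 21/145*b**2 - 2/87*b*c + 27/145*b → 437/145*a**2*b - 2/5*a**2*c - 22/5*a**2 + 69/725*b**2 - 2/87*b*c - 1083/725*b
  leading term a**2*b: subtract (1748/12615)·m_4 from 437/145*a**2*b - 2/5*a**2*c - 22/5*a**2 + 69/725*b**2 - 2/87*b*c - 1083/725*b → -2/5*a**2*c - 117/841*a**2 + 69/725*b**2 - 2/87*b*c - 40584/21025*b - 874/12615*c + 11799/21025
  leading term a**2*c: subtract (-2/5)·g_1 from -2/5*a**2*c - 117/841*a**2 + 69/725*b**2 - 2/87*b*c - 40584/21025*b - 874/12615*c + 11799/21025 → -117/841*a**2 + 69/725*b**2 - 2/87*b*c - 38902/21025*b - 874/12615*c + 1/841
  leading term a**2: no divisor's leading term divides it; move -117/841*a**2 to the remainder.
  leading term b**2: subtract (69/725)·g_2 from 69/725*b**2 - 2/87*b*c - 38902/21025*b - 874/12615*c + 1/841 → 992/10875*b*c - 210518/105125*b - 9844/315375*c + 44147/105125
  leading term b*c: subtract (248/2175)·r from 992/10875*b*c - 210518/105125*b - 9844/315375*c + 44147/105125 → -78/4205*b + 108/841*c - 10029/4205
  leading term b: subtract (-32/12615)·m_5 from -78/4205*b + 108/841*c - 10029/4205 → -16/2523*c**2 + 1042/4205*c - 10107/4205
  leading term c**2: no divisor's leading term divides it; move -16/2523*c**2 to the remainder.
  leading term c: no divisor's leading term divides it; move 1042/4205*c to the remainder.
  leading term 1: no divisor's leading term divides it; move -10107/4205 to the remainder.
  remainder -117/841*a**2 - 16/2523*c**2 + 1042/4205*c - 10107/4205 ≠ 0; add m_6 = -117/841*a**2 - 16/2523*c**2 + 1042/4205*c - 10107/4205 to the basis.

S(r,m_5): lcm = b*c. S = -87/4*b + 40/117*c**3 - 251/39*c**2 - 3/4*c + 123/4.
  leading term b: subtract (-116/39)·m_5 from -87/4*b + 40/117*c**3 - 251/39*c**2 - 3/4*c + 123/4 → 40/117*c**3 - 541/39*c**2 + 1810/13*c + 9
  leading term c**3: no divisor's leading term divides it; move 40/117*c**3 to the remainder.
  leading term c**2: no divisor's leading term divides it; move -541/39*c**2 to the remainder.
  leading term c: no divisor's leading term divides it; move 1810/13*c to the remainder.
  leading term 1: no divisor's leading term divides it; move 9 to the remainder.
  remainder 40/117*c**3 - 541/39*c**2 + 1810/13*c + 9 ≠ 0; add m_7 = 40/117*c**3 - 541/39*c**2 + 1810/13*c + 9 to the basis.

The other S-polynomials (S(g_1,g_2), S(g_1,m_4), S(r,m_4), S(g_1,m_5), S(g_2,m_5), S(m_4,m_5), S(g_1,m_6), S(g_2,m_6), S(r,m_6), S(m_4,m_6), S(m_5,m_6), S(g_1,m_7), S(g_2,m_7), S(r,m_7), S(m_4,m_7), S(m_5,m_7), S(m_6,m_7)) all reduce to 0 modulo the current basis, so we have a Gröbner basis.
Inter-reduce: drop elements whose leading term is divisible by another's, tail-reduce, and make monic.
Reduced Gröbner basis: {a**2 + 16/351*c**2 - 1042/585*c + 1123/65, b - 40/117*c**2 + 251/39*c - 1, c**3 - 1623/40*c**2 + 1629/4*c + 1053/40}.
The reduced Gröbner basis of I + (p) is {a**2 + 16/351*c**2 - 1042/585*c + 1123/65, b - 40/117*c**2 + 251/39*c - 1, c**3 - 1623/40*c**2 + 1629/4*c + 1053/40} ≠ {1}, a proper ideal, so the enlarged system stays consistent: p is independent of I, with normal form 4/5*b*c - 87/5*b - 7/5*c + 123/5.

Ideal membership is decidable via reduction modulo a Gröbner basis.

7*b**3 - 42/5*b**2*c + 76/5*b**2 - 34/5*b*c - 209/5*b - 3*c + 7 is independent of I; its normal form modulo I is 4/5*b*c - 87/5*b - 7/5*c + 123/5.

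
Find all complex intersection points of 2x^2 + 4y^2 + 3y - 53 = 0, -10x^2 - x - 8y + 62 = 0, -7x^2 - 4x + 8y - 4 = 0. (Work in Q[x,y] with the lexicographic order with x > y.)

{(-2, 3)}

Compute a lex Gröbner basis by Buchberger's algorithm.
f_1 = 2x^2 + 4y^2 + 3y - 53, LT = x^2.
f_2 = -10x^2 - x - 8y + 62, LT = x^2.
f_3 = -7x^2 - 4x + 8y - 4, LT = x^2.

S(f_1,f_2): lcm = x^2. S = -1/10x + 2y^2 + 7/10y - 203/10.
  leading term x: no divisor's leading term divides it; move -1/10x to the remainder.
  leading term y^2: no divisor's leading term divides it; move 2y^2 to the remainder.
  leading term y: no divisor's leading term divides it; move 7/10y to the remainder.
  leading term 1: no divisor's leading term divides it; move -203/10 to the remainder.
  remainder -1/10x + 2y^2 + 7/10y - 203/10 ≠ 0; add h_4 = -1/10x + 2y^2 + 7/10y - 203/10 to the basis.

S(f_1,f_3): lcm = x^2. S = -4/7x + 2y^2 + 37/14y - 379/14.
  leading term x: subtract (40/7)·h_4 from -4/7x + 2y^2 + 37/14y - 379/14 → -66/7y^2 - 19/14y + 1245/14
  leading term y^2: no divisor's leading term divides it; move -66/7y^2 to the remainder.
  leading term y: no divisor's leading term divides it; move -19/14y to the remainder.
  leading term 1: no divisor's leading term divides it; move 1245/14 to the remainder.
  remainder -66/7y^2 - 19/14y + 1245/14 ≠ 0; add h_5 = -66/7y^2 - 19/14y + 1245/14 to the basis.

S(f_2,f_3): lcm = x^2. S = -33/70x + 68/35y - 237/35.
  leading term x: subtract (33/7)·h_4 from -33/70x + 68/35y - 237/35 → -66/7y^2 - 19/14y + 1245/14
  leading term y^2: subtract (1)·h_5 from -66/7y^2 - 19/14y + 1245/14 → 0
  remainder 0.

S(f_1,h_4): lcm = x^2. S = 20xy^2 + 7xy - 203x + 2y^2 + 3/2y - 53/2.
  leading term xy^2: subtract (-200y^2)·h_4 from 20xy^2 + 7xy - 203x + 2y^2 + 3/2y - 53/2 → 7xy - 203x + 400y^4 + 140y^3 - 4058y^2 + 3/2y - 53/2
  leading term xy: subtract (-70y)·h_4 from 7xy - 203x + 400y^4 + 140y^3 - 4058y^2 + 3/2y - 53/2 → -203x + 400y^4 + 280y^3 - 4009y^2 - 2839/2y - 53/2
  leading term x: subtract (2030)·h_4 from -203x + 400y^4 + 280y^3 - 4009y^2 - 2839/2y - 53/2 → 400y^4 + 280y^3 - 8069y^2 - 5681/2y + 82365/2
  leading term y^4: subtract (-1400/33y^2)·h_5 from 400y^4 + 280y^3 - 8069y^2 - 5681/2y + 82365/2 → 7340/33y^3 - 47259/11y^2 - 5681/2y + 82365/2
  leading term y^3: subtract (-25690/1089y)·h_5 from 7340/33y^3 - 47259/11y^2 - 5681/2y + 82365/2 → -4713506/1089y^2 - 539153/726y + 82365/2
  leading term y^2: subtract (16497271/35937)·h_5 from -4713506/1089y^2 - 539153/726y + 82365/2 → -4298920/35937y + 4298920/11979
  leading term y: no divisor's leading term divides it; move -4298920/35937y to the remainder.
  leading term 1: no divisor's leading term divides it; move 4298920/11979 to the remainder.
  remainder -4298920/35937y + 4298920/11979 ≠ 0; add h_6 = -4298920/35937y + 4298920/11979 to the basis.

S(f_2,h_4): lcm = x^2. S = 20xy^2 + 7xy - 2029/10x + 4/5y - 31/5.
  leading term xy^2: subtract (-200y^2)·h_4 from 20xy^2 + 7xy - 2029/10x + 4/5y - 31/5 → 7xy - 2029/10x + 400y^4 + 140y^3 - 4060y^2 + 4/5y - 31/5
  leading term xy: subtract (-70y)·h_4 from 7xy - 2029/10x + 400y^4 + 140y^3 - 4060y^2 + 4/5y - 31/5 → -2029/10x + 400y^4 + 280y^3 - 4011y^2 - 7101/5y - 31/5
  leading term x: subtract (2029)·h_4 from -2029/10x + 400y^4 + 280y^3 - 4011y^2 - 7101/5y - 31/5 → 400y^4 + 280y^3 - 8069y^2 - 5681/2y + 82365/2
  leading term y^4: subtract (-1400/33y^2)·h_5 from 400y^4 + 280y^3 - 8069y^2 - 5681/2y + 82365/2 → 7340/33y^3 - 47259/11y^2 - 5681/2y + 82365/2
  leading term y^3: subtract (-25690/1089y)·h_5 from 7340/33y^3 - 47259/11y^2 - 5681/2y + 82365/2 → -4713506/1089y^2 - 539153/726y + 82365/2
  leading term y^2: subtract (16497271/35937)·h_5 from -4713506/1089y^2 - 539153/726y + 82365/2 → -4298920/35937y + 4298920/11979
  leading term y: subtract (1)·h_6 from -4298920/35937y + 4298920/11979 → 0
  remainder 0.

S(f_3,h_4): lcm = x^2. S = 20xy^2 + 7xy - 1417/7x - 8/7y + 4/7.
  leading term xy^2: subtract (-200y^2)·h_4 from 20xy^2 + 7xy - 1417/7x - 8/7y + 4/7 → 7xy - 1417/7x + 400y^4 + 140y^3 - 4060y^2 - 8/7y + 4/7
  leading term xy: subtract (-70y)·h_4 from 7xy - 1417/7x + 400y^4 + 140y^3 - 4060y^2 - 8/7y + 4/7 → -1417/7x + 400y^4 + 280y^3 - 4011y^2 - 9955/7y + 4/7
  leading term x: subtract (14170/7)·h_4 from -1417/7x + 400y^4 + 280y^3 - 4011y^2 - 9955/7y + 4/7 → 400y^4 + 280y^3 - 56417/7y^2 - 19874/7y + 287655/7
  leading term y^4: subtract (-1400/33y^2)·h_5 from 400y^4 + 280y^3 - 56417/7y^2 - 19874/7y + 287655/7 → 7340/33y^3 - 330087/77y^2 - 19874/7y + 287655/7
  leading term y^3: subtract (-25690/1089y)·h_5 from 7340/33y^3 - 330087/77y^2 - 19874/7y + 287655/7 → -32922668/7623y^2 - 1883587/2541y + 287655/7
  leading term y^2: subtract (16461334/35937)·h_5 from -32922668/7623y^2 - 1883587/2541y + 287655/7 → -4298920/35937y + 4298920/11979
  leading term y: subtract (1)·h_6 from -4298920/35937y + 4298920/11979 → 0
  remainder 0.

S(f_1,h_5): leading monomials are coprime, so the S-polynomial reduces to 0 (Buchberger's first criterion).
S(f_2,h_5): leading monomials are coprime, so the S-polynomial reduces to 0 (Buchberger's first criterion).
S(f_3,h_5): leading monomials are coprime, so the S-polynomial reduces to 0 (Buchberger's first criterion).
S(h_4,h_5): leading monomials are coprime, so the S-polynomial reduces to 0 (Buchberger's first criterion).
S(f_1,h_6): leading monomials are coprime, so the S-polynomial reduces to 0 (Buchberger's first criterion).
S(f_2,h_6): leading monomials are coprime, so the S-polynomial reduces to 0 (Buchberger's first criterion).
S(f_3,h_6): leading monomials are coprime, so the S-polynomial reduces to 0 (Buchberger's first criterion).
S(h_4,h_6): leading monomials are coprime, so the S-polynomial reduces to 0 (Buchberger's first criterion).
S(h_5,h_6): lcm = y^2. S = 415/132y - 415/44.
  leading term y: subtract (-90387/3439136)·h_6 from 415/132y - 415/44 → 0
  remainder 0.

Every S-polynomial of the final basis reduces to 0, so we have a Gröbner basis.
Inter-reduce: drop elements whose leading term is divisible by another's, tail-reduce, and make monic.
Reduced Gröbner basis: {x + 2, y - 3}.

From the last basis element, y - 3 = 0, so y takes values in {3}. Each choice, substituted upward through the basis, yields the corresponding point(s) of the solution set.
  y = 3: the earlier basis element becomes x + 2 = 0, giving x = -2 — point (-2, 3).
Check: every point annihilates each of the original generators.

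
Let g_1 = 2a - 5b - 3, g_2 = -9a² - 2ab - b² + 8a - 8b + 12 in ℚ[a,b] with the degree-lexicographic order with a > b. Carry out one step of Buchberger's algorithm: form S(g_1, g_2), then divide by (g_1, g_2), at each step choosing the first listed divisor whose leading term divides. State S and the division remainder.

lcm(LM(g_1), LM(g_2)) = a².
S = (lcm/LT(g_1))·g_1 − (lcm/LT(g_2))·g_2 = -49/18ab - 1/9b² - 11/18a - 8/9b + 4/3.
Reduce S modulo (g_1, g_2) in that order:
  leading term ab: subtract (-49/36b)·g_1 from -49/18ab - 1/9b² - 11/18a - 8/9b + 4/3 → -83/12b² - 11/18a - 179/36b + 4/3
  leading term b²: no divisor's leading term divides it; move -83/12b² to the remainder.
  leading term a: subtract (-11/36)·g_1 from -11/18a - 179/36b + 4/3 → -13/2b + 5/12
  leading term b: no divisor's leading term divides it; move -13/2b to the remainder.
  leading term 1: no divisor's leading term divides it; move 5/12 to the remainder.
The remainder -83/12b² - 13/2b + 5/12 is nonzero, so it would be added as the next basis element.

S(g_1, g_2) = -49/18ab - 1/9b² - 11/18a - 8/9b + 4/3; remainder on division = -83/12b² - 13/2b + 5/12.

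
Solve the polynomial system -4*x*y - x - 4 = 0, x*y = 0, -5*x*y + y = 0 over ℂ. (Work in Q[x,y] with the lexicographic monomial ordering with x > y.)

Compute a lex Gröbner basis by Buchberger's algorithm.
f_1 = -4*x*y - x - 4, LT = x*y.
f_2 = x*y, LT = x*y.
f_3 = -5*x*y + y, LT = x*y.

S(f_1,f_2): lcm = x*y. S = 1/4*x + 1.
  leading term x: no divisor's leading term divides it; move 1/4*x to the remainder.
  leading term 1: no divisor's leading term divides it; move 1 to the remainder.
  remainder 1/4*x + 1 ≠ 0; add h_4 = 1/4*x + 1 to the basis.

S(f_1,f_3): lcm = x*y. S = 1/4*x + 1/5*y + 1.
  leading term x: subtract (1)·h_4 from 1/4*x + 1/5*y + 1 → 1/5*y
  leading term y: no divisor's leading term divides it; move 1/5*y to the remainder.
  remainder 1/5*y ≠ 0; add h_5 = 1/5*y to the basis.

The other S-polynomials (S(f_2,f_3), S(f_1,h_4), S(f_2,h_4), S(f_3,h_4), S(f_1,h_5), S(f_2,h_5), S(f_3,h_5), S(h_4,h_5)) all reduce to 0 modulo the current basis, so we have a Gröbner basis.
Inter-reduce: drop elements whose leading term is divisible by another's, tail-reduce, and make monic.
Reduced Gröbner basis: {x + 4, y}.

From the last basis element, y = 0, so y takes values in {0}. Each choice, substituted upward through the basis, yields the corresponding point(s) of the solution set.
  y = 0: the earlier basis element becomes x + 4 = 0, giving x = -4 — point (-4, 0).

{(-4, 0)}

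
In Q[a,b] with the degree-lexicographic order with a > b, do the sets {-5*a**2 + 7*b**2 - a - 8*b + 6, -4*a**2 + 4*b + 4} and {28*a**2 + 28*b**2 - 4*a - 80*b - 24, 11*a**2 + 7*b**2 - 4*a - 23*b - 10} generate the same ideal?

For a fixed monomial order, each ideal has a unique reduced Gröbner basis; comparing bases decides equality.
Buchberger on the first generating set:
f_1 = -5*a**2 + 7*b**2 - a - 8*b + 6, LT = a**2.
f_2 = -4*a**2 + 4*b + 4, LT = a**2.

S(f_1,f_2): lcm = a**2. S = -7/5*b**2 + 1/5*a + 13/5*b - 1/5.
  leading term b**2: no divisor's leading term divides it; move -7/5*b**2 to the remainder.
  leading term a: no divisor's leading term divides it; move 1/5*a to the remainder.
  leading term b: no divisor's leading term divides it; move 13/5*b to the remainder.
  leading term 1: no divisor's leading term divides it; move -1/5 to the remainder.
  remainder -7/5*b**2 + 1/5*a + 13/5*b - 1/5 ≠ 0; add g_3 = -7/5*b**2 + 1/5*a + 13/5*b - 1/5 to the basis.

The other S-polynomials (S(f_1,g_3), S(f_2,g_3)) all reduce to 0 modulo the current basis, so we have a Gröbner basis.
Inter-reduce: drop elements whose leading term is divisible by another's, tail-reduce, and make monic.
Reduced Gröbner basis: {a**2 - b - 1, b**2 - 1/7*a - 13/7*b + 1/7}.

Buchberger on the second generating set:
h_1 = 28*a**2 + 28*b**2 - 4*a - 80*b - 24, LT = a**2.
h_2 = 11*a**2 + 7*b**2 - 4*a - 23*b - 10, LT = a**2.

S(h_1,h_2): lcm = a**2. S = 4/11*b**2 + 17/77*a - 59/77*b + 4/77.
  leading term b**2: no divisor's leading term divides it; move 4/11*b**2 to the remainder.
  leading term a: no divisor's leading term divides it; move 17/77*a to the remainder.
  leading term b: no divisor's leading term divides it; move -59/77*b to the remainder.
  leading term 1: no divisor's leading term divides it; move 4/77 to the remainder.
  remainder 4/11*b**2 + 17/77*a - 59/77*b + 4/77 ≠ 0; add k_3 = 4/11*b**2 + 17/77*a - 59/77*b + 4/77 to the basis.

The other S-polynomials (S(h_1,k_3), S(h_2,k_3)) all reduce to 0 modulo the current basis, so we have a Gröbner basis.
Inter-reduce: drop elements whose leading term is divisible by another's, tail-reduce, and make monic.
Reduced Gröbner basis: {a**2 - 3/4*a - 3/4*b - 1, b**2 + 17/28*a - 59/28*b + 1/7}.

The bases are distinct; the ideals are different.

No, the ideals differ.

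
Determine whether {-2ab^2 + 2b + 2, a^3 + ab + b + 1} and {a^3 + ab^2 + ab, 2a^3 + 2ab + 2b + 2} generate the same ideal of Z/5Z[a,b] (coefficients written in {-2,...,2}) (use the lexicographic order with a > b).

Equality of ideals is decidable: compute both reduced Gröbner bases (unique for the ordering) and check whether they agree.
Buchberger on the first generating set:
f_1 = -2ab^2 + 2b + 2, LT = ab^2.
f_2 = a^3 + ab + b + 1, LT = a^3.

S(f_1,f_2): lcm = a^3b^2. S = -a^2b - a^2 - ab^3 - b^3 - b^2.
  reduce S modulo (f_1, f_2):
  remainder -a^2b - a^2 - b^3 - 2b^2 - b ≠ 0; add g_3 = -a^2b - a^2 - b^3 - 2b^2 - b to the basis.

S(f_1,g_3): lcm = a^2b^2. S = -a^2b - ab - a - b^4 - 2b^3 - b^2.
  reduce S modulo (f_1, f_2, g_3):
  remainder a^2 - ab - a - b^4 - b^3 + b^2 + b ≠ 0; add g_4 = a^2 - ab - a - b^4 - b^3 + b^2 + b to the basis.

S(f_1,g_4): lcm = a^2b^2. S = ab^3 + ab^2 - ab - a + b^6 + b^5 - b^4 - b^3.
  reduce S modulo (f_1, f_2, g_3, g_4):
  remainder -ab - a + b^6 + b^5 - b^4 - b^3 + b^2 + 2b + 1 ≠ 0; add g_5 = -ab - a + b^6 + b^5 - b^4 - b^3 + b^2 + 2b + 1 to the basis.

S(g_3,g_4): lcm = a^2b. S = a^2 + ab^2 + ab + b^5 + b^4 + b^2 + b.
  reduce S modulo (f_1, f_2, g_3, g_4, g_5):
  remainder -a + 2b^6 - 2b^5 - b^3 + 2b^2 - 2 ≠ 0; add g_6 = -a + 2b^6 - 2b^5 - b^3 + 2b^2 - 2 to the basis.

S(f_1,g_5): lcm = ab^2. S = -ab + b^7 + b^6 - b^5 - b^4 + b^3 + 2b^2 - 1.
  reduce S modulo (f_1, f_2, g_3, g_4, g_5, g_6):
  remainder b^7 + 2b^6 + b^5 + b^3 - 2b^2 - 2b + 1 ≠ 0; add g_7 = b^7 + 2b^6 + b^5 + b^3 - 2b^2 - 2b + 1 to the basis.

The other S-polynomials (S(f_2,g_3), S(f_2,g_4), S(f_2,g_5), S(g_3,g_5), S(g_4,g_5), S(f_1,g_6), S(f_2,g_6), S(g_3,g_6), S(g_4,g_6), S(g_5,g_6), S(f_1,g_7), S(f_2,g_7), S(g_3,g_7), S(g_4,g_7), S(g_5,g_7), S(g_6,g_7)) all reduce to 0 modulo the current basis, so we have a Gröbner basis.
Inter-reduce: drop elements whose leading term is divisible by another's, tail-reduce, and make monic.
Reduced Gröbner basis: {a - 2b^6 + 2b^5 + b^3 - 2b^2 + 2, b^7 + 2b^6 + b^5 + b^3 - 2b^2 - 2b + 1}.

Buchberger on the second generating set:
h_1 = a^3 + ab^2 + ab, LT = a^3.
h_2 = 2a^3 + 2ab + 2b + 2, LT = a^3.

S(h_1,h_2): lcm = a^3. S = ab^2 - b - 1.
  reduce S modulo (h_1, h_2):
  remainder ab^2 - b - 1 ≠ 0; add k_3 = ab^2 - b - 1 to the basis.

S(h_1,k_3): lcm = a^3b^2. S = a^2b + a^2 + ab^4 + ab^3.
  reduce S modulo (h_1, h_2, k_3):
  remainder a^2b + a^2 + b^3 + 2b^2 + b ≠ 0; add k_4 = a^2b + a^2 + b^3 + 2b^2 + b to the basis.

S(k_3,k_4): lcm = a^2b^2. S = -a^2b - ab - a - b^4 - 2b^3 - b^2.
  reduce S modulo (h_1, h_2, k_3, k_4):
  remainder a^2 - ab - a - b^4 - b^3 + b^2 + b ≠ 0; add k_5 = a^2 - ab - a - b^4 - b^3 + b^2 + b to the basis.

S(k_3,k_5): lcm = a^2b^2. S = ab^3 + ab^2 - ab - a + b^6 + b^5 - b^4 - b^3.
  reduce S modulo (h_1, h_2, k_3, k_4, k_5):
  remainder -ab - a + b^6 + b^5 - b^4 - b^3 + b^2 + 2b + 1 ≠ 0; add k_6 = -ab - a + b^6 + b^5 - b^4 - b^3 + b^2 + 2b + 1 to the basis.

S(k_4,k_5): lcm = a^2b. S = a^2 + ab^2 + ab + b^5 + b^4 + b^2 + b.
  reduce S modulo (h_1, h_2, k_3, k_4, k_5, k_6):
  remainder -a + 2b^6 - 2b^5 - b^3 + 2b^2 - 2 ≠ 0; add k_7 = -a + 2b^6 - 2b^5 - b^3 + 2b^2 - 2 to the basis.

S(k_3,k_6): lcm = ab^2. S = -ab + b^7 + b^6 - b^5 - b^4 + b^3 + 2b^2 - 1.
  reduce S modulo (h_1, h_2, k_3, k_4, k_5, k_6, k_7):
  remainder b^7 + 2b^6 + b^5 + b^3 - 2b^2 - 2b + 1 ≠ 0; add k_8 = b^7 + 2b^6 + b^5 + b^3 - 2b^2 - 2b + 1 to the basis.

The other S-polynomials (S(h_2,k_3), S(h_1,k_4), S(h_2,k_4), S(h_1,k_5), S(h_2,k_5), S(h_1,k_6), S(h_2,k_6), S(k_4,k_6), S(k_5,k_6), S(h_1,k_7), S(h_2,k_7), S(k_3,k_7), S(k_4,k_7), S(k_5,k_7), S(k_6,k_7), S(h_1,k_8), S(h_2,k_8), S(k_3,k_8), S(k_4,k_8), S(k_5,k_8), S(k_6,k_8), S(k_7,k_8)) all reduce to 0 modulo the current basis, so we have a Gröbner basis.
Inter-reduce: drop elements whose leading term is divisible by another's, tail-reduce, and make monic.
Reduced Gröbner basis: {a - 2b^6 + 2b^5 + b^3 - 2b^2 + 2, b^7 + 2b^6 + b^5 + b^3 - 2b^2 - 2b + 1}.

These coincide, so the ideals are equal.

Yes, the ideals are equal.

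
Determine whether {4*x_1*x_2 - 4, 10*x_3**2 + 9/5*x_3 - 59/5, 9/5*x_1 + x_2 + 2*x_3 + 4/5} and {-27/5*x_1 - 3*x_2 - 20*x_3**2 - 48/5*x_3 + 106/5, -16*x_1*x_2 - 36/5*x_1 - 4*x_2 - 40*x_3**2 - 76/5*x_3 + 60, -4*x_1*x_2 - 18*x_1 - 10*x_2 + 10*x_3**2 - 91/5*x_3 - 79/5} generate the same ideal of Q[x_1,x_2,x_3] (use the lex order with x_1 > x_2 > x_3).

Two ideals are equal iff their reduced Gröbner bases coincide (the reduced basis is unique for a fixed ordering).
Buchberger on the first generating set:
f_1 = 4*x_1*x_2 - 4, LT = x_1*x_2.
f_2 = 10*x_3**2 + 9/5*x_3 - 59/5, LT = x_3**2.
f_3 = 9/5*x_1 + x_2 + 2*x_3 + 4/5, LT = x_1.

S(f_1,f_3): lcm = x_1*x_2. S = -5/9*x_2**2 - 10/9*x_2*x_3 - 4/9*x_2 - 1.
  reduce S modulo (f_1, f_2, f_3):
  remainder -5/9*x_2**2 - 10/9*x_2*x_3 - 4/9*x_2 - 1 ≠ 0; add g_4 = -5/9*x_2**2 - 10/9*x_2*x_3 - 4/9*x_2 - 1 to the basis.

The other S-polynomials (S(f_1,f_2), S(f_2,f_3), S(f_1,g_4), S(f_2,g_4), S(f_3,g_4)) all reduce to 0 modulo the current basis, so we have a Gröbner basis.
Inter-reduce: drop elements whose leading term is divisible by another's, tail-reduce, and make monic.
Reduced Gröbner basis: {x_1 + 5/9*x_2 + 10/9*x_3 + 4/9, x_2**2 + 2*x_2*x_3 + 4/5*x_2 + 9/5, x_3**2 + 9/50*x_3 - 59/50}.

Buchberger on the second generating set:
h_1 = -27/5*x_1 - 3*x_2 - 20*x_3**2 - 48/5*x_3 + 106/5, LT = x_1.
h_2 = -16*x_1*x_2 - 36/5*x_1 - 4*x_2 - 40*x_3**2 - 76/5*x_3 + 60, LT = x_1*x_2.
h_3 = -4*x_1*x_2 - 18*x_1 - 10*x_2 + 10*x_3**2 - 91/5*x_3 - 79/5, LT = x_1*x_2.

S(h_1,h_2): lcm = x_1*x_2. S = -9/20*x_1 + 5/9*x_2**2 + 100/27*x_2*x_3**2 + 16/9*x_2*x_3 - 451/108*x_2 - 5/2*x_3**2 - 19/20*x_3 + 15/4.
  reduce S modulo (h_1, h_2, h_3):
  remainder 5/9*x_2**2 + 100/27*x_2*x_3**2 + 16/9*x_2*x_3 - 106/27*x_2 - 5/6*x_3**2 - 3/20*x_3 + 119/60 ≠ 0; add k_4 = 5/9*x_2**2 + 100/27*x_2*x_3**2 + 16/9*x_2*x_3 - 106/27*x_2 - 5/6*x_3**2 - 3/20*x_3 + 119/60 to the basis.

S(h_1,h_3): lcm = x_1*x_2. S = -9/2*x_1 + 5/9*x_2**2 + 100/27*x_2*x_3**2 + 16/9*x_2*x_3 - 347/54*x_2 + 5/2*x_3**2 - 91/20*x_3 - 79/20.
  reduce S modulo (h_1, h_2, h_3, k_4):
  remainder 20*x_3**2 + 18/5*x_3 - 118/5 ≠ 0; add k_5 = 20*x_3**2 + 18/5*x_3 - 118/5 to the basis.

The other S-polynomials (S(h_2,h_3), S(h_1,k_4), S(h_2,k_4), S(h_3,k_4), S(h_1,k_5), S(h_2,k_5), S(h_3,k_5), S(k_4,k_5)) all reduce to 0 modulo the current basis, so we have a Gröbner basis.
Inter-reduce: drop elements whose leading term is divisible by another's, tail-reduce, and make monic.
Reduced Gröbner basis: {x_1 + 5/9*x_2 + 10/9*x_3 + 4/9, x_2**2 + 2*x_2*x_3 + 4/5*x_2 + 9/5, x_3**2 + 9/50*x_3 - 59/50}.

Same reduced basis, so the two generating sets span the same ideal.

Yes, the ideals are equal.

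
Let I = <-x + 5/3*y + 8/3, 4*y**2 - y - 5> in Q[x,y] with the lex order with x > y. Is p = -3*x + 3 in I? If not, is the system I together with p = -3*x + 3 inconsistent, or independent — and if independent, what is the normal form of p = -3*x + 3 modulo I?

-3*x + 3 is independent of I; its normal form modulo I is -5*y - 5.

First compute the reduced Gröbner basis of I by Buchberger's algorithm.
f_1 = -x + 5/3*y + 8/3, LT = x.
f_2 = 4*y**2 - y - 5, LT = y**2.

The S-polynomials (S(f_1,f_2)) all reduce to 0 modulo the current basis, so we have a Gröbner basis.
Inter-reduce: drop elements whose leading term is divisible by another's, tail-reduce, and make monic.
Reduced Gröbner basis: {x - 5/3*y - 8/3, y**2 - 1/4*y - 5/4}.
Label its elements g_1 = x - 5/3*y - 8/3, g_2 = y**2 - 1/4*y - 5/4.

Reduce p = -3*x + 3 modulo G:
  leading term x: subtract (-3)·g_1 from -3*x + 3 → -5*y - 5
  leading term y: no divisor's leading term divides it; move -5*y to the remainder.
  leading term 1: no divisor's leading term divides it; move -5 to the remainder.
  normal form = -5*y - 5.
The normal form is nonzero, so p ∉ I. Since p minus its normal form lies in I, I + (p) = I + (r) where r = -5*y - 5; decide whether this ideal is the whole ring.
Run Buchberger on G together with r (pairs among the g_i already reduce to 0 since G is a Gröbner basis):
g_1 = x - 5/3*y - 8/3, LT = x.
g_2 = y**2 - 1/4*y - 5/4, LT = y**2.
r = -5*y - 5, LT = y.

The S-polynomials (S(g_1,g_2), S(g_1,r), S(g_2,r)) all reduce to 0 modulo the current basis, so we have a Gröbner basis.
Inter-reduce: drop elements whose leading term is divisible by another's, tail-reduce, and make monic.
Reduced Gröbner basis: {x - 1, y + 1}.
The reduced Gröbner basis of I + (p) is {x - 1, y + 1} ≠ {1}, a proper ideal, so the enlarged system stays consistent: p is independent of I, with normal form -5*y - 5.

The remainder on division by a Gröbner basis is unique — it is the normal form.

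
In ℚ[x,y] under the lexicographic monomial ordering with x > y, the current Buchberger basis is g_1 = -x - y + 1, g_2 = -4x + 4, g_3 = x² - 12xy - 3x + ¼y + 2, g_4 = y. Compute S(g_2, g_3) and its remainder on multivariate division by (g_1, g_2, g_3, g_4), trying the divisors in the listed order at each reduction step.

lcm(LM(g_2), LM(g_3)) = x².
S = (lcm/LT(g_2))·g_2 − (lcm/LT(g_3))·g_3 = 12xy + 2x - ¼y - 2.
Reduce S modulo (g_1, g_2, g_3, g_4) in that order:
  leading term xy: subtract (-12y)·g_1 from 12xy + 2x - ¼y - 2 → 2x - 12y² + 47/4y - 2
  leading term x: subtract (-2)·g_1 from 2x - 12y² + 47/4y - 2 → -12y² + 39/4y
  leading term y²: subtract (-12y)·g_4 from -12y² + 39/4y → 39/4y
  leading term y: subtract (39/4)·g_4 from 39/4y → 0
The remainder is 0, so this S-polynomial contributes no new basis element.

S(g_2, g_3) = 12xy + 2x - ¼y - 2; remainder on division = 0.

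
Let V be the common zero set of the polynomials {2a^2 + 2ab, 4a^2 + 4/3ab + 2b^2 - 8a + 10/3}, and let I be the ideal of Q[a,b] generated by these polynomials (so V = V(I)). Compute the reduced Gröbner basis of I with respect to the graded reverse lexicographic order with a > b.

G = {b^3 - 9/7b^2 + 128/21a + 5/3b - 15/7, a^2 + 3/4b^2 - 3a + 5/4, ab - 3/4b^2 + 3a - 5/4}

f_1 = 2a^2 + 2ab, LT = a^2.
f_2 = 4a^2 + 4/3ab + 2b^2 - 8a + 10/3, LT = a^2.

S(f_1,f_2): lcm = a^2. S = 2/3ab - 1/2b^2 + 2a - 5/6.
  reduce S modulo (f_1, f_2):
  remainder 2/3ab - 1/2b^2 + 2a - 5/6 ≠ 0; add g_3 = 2/3ab - 1/2b^2 + 2a - 5/6 to the basis.

S(f_1,g_3): lcm = a^2b. S = 7/4ab^2 - 3a^2 + 5/4a.
  reduce S modulo (f_1, f_2, g_3):
  remainder 21/16b^3 - 27/16b^2 + 8a + 35/16b - 45/16 ≠ 0; add g_4 = 21/16b^3 - 27/16b^2 + 8a + 35/16b - 45/16 to the basis.

The other S-polynomials (S(f_2,g_3), S(f_1,g_4), S(f_2,g_4), S(g_3,g_4)) all reduce to 0 modulo the current basis, so we have a Gröbner basis.
Inter-reduce: drop elements whose leading term is divisible by another's, tail-reduce, and make monic.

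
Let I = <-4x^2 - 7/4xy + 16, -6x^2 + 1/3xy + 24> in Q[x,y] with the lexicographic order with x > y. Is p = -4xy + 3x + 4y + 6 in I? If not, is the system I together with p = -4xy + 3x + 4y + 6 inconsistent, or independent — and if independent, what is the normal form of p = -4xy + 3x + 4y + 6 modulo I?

-4xy + 3x + 4y + 6 is independent of I; its normal form modulo I is 3x + 6.

First compute the reduced Gröbner basis of I by Buchberger's algorithm.
f_1 = -4x^2 - 7/4xy + 16, LT = x^2.
f_2 = -6x^2 + 1/3xy + 24, LT = x^2.

S(f_1,f_2): lcm = x^2. S = 71/144xy.
  leading term xy: no divisor's leading term divides it; move 71/144xy to the remainder.
  remainder 71/144xy ≠ 0; add h_3 = 71/144xy to the basis.

S(f_1,h_3): lcm = x^2y. S = 7/16xy^2 - 4y.
  leading term xy^2: subtract (63/71y)·h_3 from 7/16xy^2 - 4y → -4y
  leading term y: no divisor's leading term divides it; move -4y to the remainder.
  remainder -4y ≠ 0; add h_4 = -4y to the basis.

The other S-polynomials (S(f_2,h_3), S(f_1,h_4), S(f_2,h_4), S(h_3,h_4)) all reduce to 0 modulo the current basis, so we have a Gröbner basis.
Inter-reduce: drop elements whose leading term is divisible by another's, tail-reduce, and make monic.
Reduced Gröbner basis: {x^2 - 4, y}.
Label its elements g_1 = x^2 - 4, g_2 = y.

Reduce p = -4xy + 3x + 4y + 6 modulo G:
  leading term xy: subtract (-4x)·g_2 from -4xy + 3x + 4y + 6 → 3x + 4y + 6
  leading term x: no divisor's leading term divides it; move 3x to the remainder.
  leading term y: subtract (4)·g_2 from 4y + 6 → 6
  leading term 1: no divisor's leading term divides it; move 6 to the remainder.
  normal form = 3x + 6.
The normal form is nonzero, so p ∉ I. Since p minus its normal form lies in I, I + (p) = I + (r) where r = 3x + 6; decide whether this ideal is the whole ring.
Run Buchberger on G together with r (pairs among the g_i already reduce to 0 since G is a Gröbner basis):
g_1 = x^2 - 4, LT = x^2.
g_2 = y, LT = y.
r = 3x + 6, LT = x.

The S-polynomials (S(g_1,g_2), S(g_1,r), S(g_2,r)) all reduce to 0 modulo the current basis, so we have a Gröbner basis.
Inter-reduce: drop elements whose leading term is divisible by another's, tail-reduce, and make monic.
Reduced Gröbner basis: {x + 2, y}.
The reduced Gröbner basis of I + (p) is {x + 2, y} ≠ {1}, a proper ideal, so the enlarged system stays consistent: p is independent of I, with normal form 3x + 6.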